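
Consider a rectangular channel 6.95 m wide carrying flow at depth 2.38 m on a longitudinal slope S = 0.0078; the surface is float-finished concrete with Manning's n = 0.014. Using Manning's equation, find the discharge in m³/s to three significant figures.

131 m³/s

A = b·y = 6.95 × 2.38 = 16.54 m²
P = b + 2y = 6.95 + 2×2.38 = 11.71 m
R = A/P = 16.54/11.71 = 1.413 m
Q = (1/n)·A·R^(2/3)·S^(1/2) = (1/0.014) × 16.54 × 1.413^(2/3) × 0.0078^(1/2) = 131.4 m³/s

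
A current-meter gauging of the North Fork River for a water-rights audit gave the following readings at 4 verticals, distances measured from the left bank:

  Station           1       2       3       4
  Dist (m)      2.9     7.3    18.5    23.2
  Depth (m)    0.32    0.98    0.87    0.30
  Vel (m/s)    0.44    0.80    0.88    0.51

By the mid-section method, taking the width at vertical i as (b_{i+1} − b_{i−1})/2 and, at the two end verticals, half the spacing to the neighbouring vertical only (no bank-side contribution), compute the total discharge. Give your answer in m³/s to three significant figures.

12.9 m³/s

w_1 = (7.3 − 2.9)/2 = 2.2 m; q_1 = 0.44 × 0.32 × 2.2 = 0.3098 m³/s
w_2 = (18.5 − 2.9)/2 = 7.8 m; q_2 = 0.80 × 0.98 × 7.8 = 6.115 m³/s
w_3 = (23.2 − 7.3)/2 = 7.95 m; q_3 = 0.88 × 0.87 × 7.95 = 6.087 m³/s
w_4 = (23.2 − 18.5)/2 = 2.35 m; q_4 = 0.51 × 0.30 × 2.35 = 0.3596 m³/s
Q = Σ qᵢ = 12.87 m³/s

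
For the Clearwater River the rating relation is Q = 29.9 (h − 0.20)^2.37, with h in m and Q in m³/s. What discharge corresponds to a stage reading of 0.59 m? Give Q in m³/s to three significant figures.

3.21 m³/s

Q = 29.9 × (0.59 − 0.20)^2.37 = 29.9 × 0.39^2.37 = 3.210 m³/s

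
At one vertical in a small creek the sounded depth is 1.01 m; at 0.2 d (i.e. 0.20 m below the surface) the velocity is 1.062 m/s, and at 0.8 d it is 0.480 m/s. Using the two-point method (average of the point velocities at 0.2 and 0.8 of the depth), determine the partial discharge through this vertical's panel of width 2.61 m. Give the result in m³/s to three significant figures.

2.03 m³/s

v̄ = (1.062 + 0.480) / 2 = 0.7710 m/s
q = v̄ × d × w = 0.7710 × 1.01 × 2.61 = 2.032 m³/s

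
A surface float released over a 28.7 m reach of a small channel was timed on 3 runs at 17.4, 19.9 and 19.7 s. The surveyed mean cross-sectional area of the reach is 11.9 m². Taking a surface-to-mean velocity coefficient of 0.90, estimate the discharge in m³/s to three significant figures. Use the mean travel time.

16.2 m³/s

t̄ = (17.4 + 19.9 + 19.7) / 3 = 19 s
v_surface = L / t̄ = 28.7 / 19 = 1.511 m/s
v_mean = 0.90 × 1.511 = 1.359 m/s
Q = A × v_mean = 11.9 × 1.359 = 16.18 m³/s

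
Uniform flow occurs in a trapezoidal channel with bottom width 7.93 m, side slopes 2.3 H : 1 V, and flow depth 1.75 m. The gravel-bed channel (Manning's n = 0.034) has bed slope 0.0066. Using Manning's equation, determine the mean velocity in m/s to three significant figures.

A = (b + z·y)·y = (7.93 + 2.3×1.75)×1.75 = 20.92 m²
P = b + 2y√(1+z²) = 7.93 + 2×1.75×√(1+2.3²) = 16.71 m
R = A/P = 20.92/16.71 = 1.252 m
Q = (1/n)·A·R^(2/3)·S^(1/2) = (1/0.034) × 20.92 × 1.252^(2/3) × 0.0066^(1/2) = 58.08 m³/s
V = Q/A = 58.08/20.92 = 2.776 m/s

2.78 m/s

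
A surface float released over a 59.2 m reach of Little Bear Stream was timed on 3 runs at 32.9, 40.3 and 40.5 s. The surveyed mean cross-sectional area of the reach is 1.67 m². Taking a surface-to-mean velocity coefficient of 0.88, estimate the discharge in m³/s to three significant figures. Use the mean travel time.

t̄ = (32.9 + 40.3 + 40.5) / 3 = 37.9 s
v_surface = L / t̄ = 59.2 / 37.9 = 1.562 m/s
v_mean = 0.88 × 1.562 = 1.375 m/s
Q = A × v_mean = 1.67 × 1.375 = 2.296 m³/s

2.30 m³/s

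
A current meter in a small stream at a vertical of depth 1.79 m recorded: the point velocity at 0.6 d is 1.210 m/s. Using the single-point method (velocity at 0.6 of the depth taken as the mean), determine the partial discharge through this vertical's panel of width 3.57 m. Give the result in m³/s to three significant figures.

v̄ = v₀.₆ = 1.210 m/s
q = v̄ × d × w = 1.210 × 1.79 × 3.57 = 7.732 m³/s

7.73 m³/s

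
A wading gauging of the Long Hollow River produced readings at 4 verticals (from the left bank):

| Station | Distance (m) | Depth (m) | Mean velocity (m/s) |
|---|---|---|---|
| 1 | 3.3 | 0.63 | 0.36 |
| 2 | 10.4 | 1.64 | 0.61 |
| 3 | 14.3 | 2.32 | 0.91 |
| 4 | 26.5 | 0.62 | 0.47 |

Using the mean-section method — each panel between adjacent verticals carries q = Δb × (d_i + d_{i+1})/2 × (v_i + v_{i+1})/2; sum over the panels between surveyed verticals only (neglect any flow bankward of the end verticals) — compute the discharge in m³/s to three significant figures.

22.2 m³/s

Panel 1-2: Δb = 7.1 m, d̄ = (0.63+1.64)/2 = 1.135, v̄ = (0.36+0.61)/2 = 0.485 → q = 7.1×1.135×0.485 = 3.908 m³/s
Panel 2-3: Δb = 3.9 m, d̄ = (1.64+2.32)/2 = 1.98, v̄ = (0.61+0.91)/2 = 0.76 → q = 3.9×1.98×0.76 = 5.869 m³/s
Panel 3-4: Δb = 12.2 m, d̄ = (2.32+0.62)/2 = 1.47, v̄ = (0.91+0.47)/2 = 0.69 → q = 12.2×1.47×0.69 = 12.37 m³/s
Q = Σ q = 22.15 m³/s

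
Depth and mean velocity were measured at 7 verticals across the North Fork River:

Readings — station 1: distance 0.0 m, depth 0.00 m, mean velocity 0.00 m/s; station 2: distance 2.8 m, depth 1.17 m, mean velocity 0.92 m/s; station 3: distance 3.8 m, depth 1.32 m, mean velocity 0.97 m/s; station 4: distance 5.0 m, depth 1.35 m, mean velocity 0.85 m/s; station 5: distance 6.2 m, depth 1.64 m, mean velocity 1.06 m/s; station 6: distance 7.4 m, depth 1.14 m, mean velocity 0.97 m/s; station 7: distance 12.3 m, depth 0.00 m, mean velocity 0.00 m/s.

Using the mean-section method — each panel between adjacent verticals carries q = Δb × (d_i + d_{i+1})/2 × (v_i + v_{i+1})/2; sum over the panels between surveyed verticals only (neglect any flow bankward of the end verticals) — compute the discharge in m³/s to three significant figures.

Panel 1-2: Δb = 2.8 m, d̄ = (0.00+1.17)/2 = 0.585, v̄ = (0.00+0.92)/2 = 0.46 → q = 2.8×0.585×0.46 = 0.7535 m³/s
Panel 2-3: Δb = 1 m, d̄ = (1.17+1.32)/2 = 1.245, v̄ = (0.92+0.97)/2 = 0.945 → q = 1×1.245×0.945 = 1.177 m³/s
Panel 3-4: Δb = 1.2 m, d̄ = (1.32+1.35)/2 = 1.335, v̄ = (0.97+0.85)/2 = 0.91 → q = 1.2×1.335×0.91 = 1.458 m³/s
Panel 4-5: Δb = 1.2 m, d̄ = (1.35+1.64)/2 = 1.495, v̄ = (0.85+1.06)/2 = 0.955 → q = 1.2×1.495×0.955 = 1.713 m³/s
Panel 5-6: Δb = 1.2 m, d̄ = (1.64+1.14)/2 = 1.39, v̄ = (1.06+0.97)/2 = 1.015 → q = 1.2×1.39×1.015 = 1.693 m³/s
Panel 6-7: Δb = 4.9 m, d̄ = (1.14+0.00)/2 = 0.57, v̄ = (0.97+0.00)/2 = 0.485 → q = 4.9×0.57×0.485 = 1.355 m³/s
Q = Σ q = 8.149 m³/s

8.15 m³/s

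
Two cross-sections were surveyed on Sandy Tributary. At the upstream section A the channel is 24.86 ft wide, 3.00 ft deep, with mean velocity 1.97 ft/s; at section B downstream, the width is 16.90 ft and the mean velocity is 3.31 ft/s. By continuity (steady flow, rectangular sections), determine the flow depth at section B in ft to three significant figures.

2.63 ft

Q = A₁V₁ = (24.86×3.00) × 1.97 = 146.9 ft³/s
d₂ = Q/(b₂ V₂) = 146.9/(16.90×3.31) = 2.626 ft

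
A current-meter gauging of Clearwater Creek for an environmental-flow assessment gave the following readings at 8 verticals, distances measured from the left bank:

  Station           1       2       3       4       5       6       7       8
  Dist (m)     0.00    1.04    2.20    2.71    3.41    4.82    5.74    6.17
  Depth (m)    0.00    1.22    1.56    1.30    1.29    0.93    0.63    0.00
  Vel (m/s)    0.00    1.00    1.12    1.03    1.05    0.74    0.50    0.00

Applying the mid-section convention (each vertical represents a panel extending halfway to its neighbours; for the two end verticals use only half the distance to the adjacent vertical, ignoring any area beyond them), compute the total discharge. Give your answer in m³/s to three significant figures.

6.05 m³/s

w_2 = (2.20 − 0.00)/2 = 1.1 m; q_2 = 1.00 × 1.22 × 1.1 = 1.342 m³/s
w_3 = (2.71 − 1.04)/2 = 0.835 m; q_3 = 1.12 × 1.56 × 0.835 = 1.459 m³/s
w_4 = (3.41 − 2.20)/2 = 0.605 m; q_4 = 1.03 × 1.30 × 0.605 = 0.8101 m³/s
w_5 = (4.82 − 2.71)/2 = 1.055 m; q_5 = 1.05 × 1.29 × 1.055 = 1.429 m³/s
w_6 = (5.74 − 3.41)/2 = 1.165 m; q_6 = 0.74 × 0.93 × 1.165 = 0.8018 m³/s
w_7 = (6.17 − 4.82)/2 = 0.675 m; q_7 = 0.50 × 0.63 × 0.675 = 0.2126 m³/s
Stations 1, 8 contribute zero (depth or velocity is 0).
Q = Σ qᵢ = 6.054 m³/s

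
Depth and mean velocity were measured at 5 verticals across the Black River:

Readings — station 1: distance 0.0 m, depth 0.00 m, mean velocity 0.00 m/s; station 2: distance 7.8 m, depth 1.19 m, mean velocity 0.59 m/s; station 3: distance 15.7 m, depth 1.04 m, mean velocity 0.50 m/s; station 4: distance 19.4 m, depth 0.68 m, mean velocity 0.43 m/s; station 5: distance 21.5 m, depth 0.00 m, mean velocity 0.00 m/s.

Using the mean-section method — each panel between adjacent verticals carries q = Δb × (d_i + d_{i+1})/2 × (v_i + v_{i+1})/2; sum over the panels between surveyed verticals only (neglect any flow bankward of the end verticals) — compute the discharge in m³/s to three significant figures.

7.80 m³/s

Panel 1-2: Δb = 7.8 m, d̄ = (0.00+1.19)/2 = 0.595, v̄ = (0.00+0.59)/2 = 0.295 → q = 7.8×0.595×0.295 = 1.369 m³/s
Panel 2-3: Δb = 7.9 m, d̄ = (1.19+1.04)/2 = 1.115, v̄ = (0.59+0.50)/2 = 0.545 → q = 7.9×1.115×0.545 = 4.801 m³/s
Panel 3-4: Δb = 3.7 m, d̄ = (1.04+0.68)/2 = 0.86, v̄ = (0.50+0.43)/2 = 0.465 → q = 3.7×0.86×0.465 = 1.480 m³/s
Panel 4-5: Δb = 2.1 m, d̄ = (0.68+0.00)/2 = 0.34, v̄ = (0.43+0.00)/2 = 0.215 → q = 2.1×0.34×0.215 = 0.1535 m³/s
Q = Σ q = 7.803 m³/s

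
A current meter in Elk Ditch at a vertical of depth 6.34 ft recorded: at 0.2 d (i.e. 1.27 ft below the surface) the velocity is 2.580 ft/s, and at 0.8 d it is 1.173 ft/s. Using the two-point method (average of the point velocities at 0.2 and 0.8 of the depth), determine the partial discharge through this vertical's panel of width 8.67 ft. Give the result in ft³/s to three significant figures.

103 ft³/s

v̄ = (2.580 + 1.173) / 2 = 1.877 ft/s
q = v̄ × d × w = 1.877 × 6.34 × 8.67 = 103.1 ft³/s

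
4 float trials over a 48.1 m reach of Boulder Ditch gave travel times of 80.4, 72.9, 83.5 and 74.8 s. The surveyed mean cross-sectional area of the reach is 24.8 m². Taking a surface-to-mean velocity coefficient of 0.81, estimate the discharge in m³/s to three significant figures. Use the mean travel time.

12.4 m³/s

t̄ = (80.4 + 72.9 + 83.5 + 74.8) / 4 = 77.9 s
v_surface = L / t̄ = 48.1 / 77.9 = 0.6175 m/s
v_mean = 0.81 × 0.6175 = 0.5001 m/s
Q = A × v_mean = 24.8 × 0.5001 = 12.40 m³/s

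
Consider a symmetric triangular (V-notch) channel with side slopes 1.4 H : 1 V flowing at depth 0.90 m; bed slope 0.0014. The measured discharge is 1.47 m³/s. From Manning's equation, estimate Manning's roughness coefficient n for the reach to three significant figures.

A = z·y² = 1.4×0.90² = 1.134 m²
P = 2y√(1+z²) = 2×0.90×√(1+1.4²) = 3.097 m
R = A/P = 1.134/3.097 = 0.3662 m
n = (1/Q)·A·R^(2/3)·S^(1/2) = (1/1.47) × 1.134 × 0.5118 × 0.03742 = 0.01477

0.0148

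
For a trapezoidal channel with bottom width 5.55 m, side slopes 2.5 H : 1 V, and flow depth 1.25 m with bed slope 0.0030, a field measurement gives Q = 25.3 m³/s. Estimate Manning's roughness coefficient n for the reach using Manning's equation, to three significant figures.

A = (b + z·y)·y = (5.55 + 2.5×1.25)×1.25 = 10.84 m²
P = b + 2y√(1+z²) = 5.55 + 2×1.25×√(1+2.5²) = 12.28 m
R = A/P = 10.84/12.28 = 0.8829 m
n = (1/Q)·A·R^(2/3)·S^(1/2) = (1/25.3) × 10.84 × 0.9204 × 0.05477 = 0.02161

0.0216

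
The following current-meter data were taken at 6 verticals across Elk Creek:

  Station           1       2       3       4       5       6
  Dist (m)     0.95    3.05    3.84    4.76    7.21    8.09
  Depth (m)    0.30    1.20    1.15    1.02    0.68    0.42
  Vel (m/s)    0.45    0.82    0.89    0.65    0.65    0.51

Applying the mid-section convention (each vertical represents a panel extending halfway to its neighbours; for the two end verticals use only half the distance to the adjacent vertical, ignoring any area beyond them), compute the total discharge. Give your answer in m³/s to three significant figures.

w_1 = (3.05 − 0.95)/2 = 1.05 m; q_1 = 0.45 × 0.30 × 1.05 = 0.1418 m³/s
w_2 = (3.84 − 0.95)/2 = 1.445 m; q_2 = 0.82 × 1.20 × 1.445 = 1.422 m³/s
w_3 = (4.76 − 3.05)/2 = 0.855 m; q_3 = 0.89 × 1.15 × 0.855 = 0.8751 m³/s
w_4 = (7.21 − 3.84)/2 = 1.685 m; q_4 = 0.65 × 1.02 × 1.685 = 1.117 m³/s
w_5 = (8.09 − 4.76)/2 = 1.665 m; q_5 = 0.65 × 0.68 × 1.665 = 0.7359 m³/s
w_6 = (8.09 − 7.21)/2 = 0.44 m; q_6 = 0.51 × 0.42 × 0.44 = 0.09425 m³/s
Q = Σ qᵢ = 4.386 m³/s

4.39 m³/s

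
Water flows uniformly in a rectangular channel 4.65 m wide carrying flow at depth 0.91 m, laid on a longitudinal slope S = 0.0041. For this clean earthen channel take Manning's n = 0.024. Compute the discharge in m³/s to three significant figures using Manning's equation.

A = b·y = 4.65 × 0.91 = 4.232 m²
P = b + 2y = 4.65 + 2×0.91 = 6.470 m
R = A/P = 4.232/6.470 = 0.6540 m
Q = (1/n)·A·R^(2/3)·S^(1/2) = (1/0.024) × 4.232 × 0.6540^(2/3) × 0.0041^(1/2) = 8.506 m³/s

8.51 m³/s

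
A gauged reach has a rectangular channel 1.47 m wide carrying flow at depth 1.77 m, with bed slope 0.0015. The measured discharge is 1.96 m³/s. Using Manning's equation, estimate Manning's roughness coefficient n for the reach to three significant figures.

0.0332

A = b·y = 1.47 × 1.77 = 2.602 m²
P = b + 2y = 1.47 + 2×1.77 = 5.010 m
R = A/P = 2.602/5.010 = 0.5193 m
n = (1/Q)·A·R^(2/3)·S^(1/2) = (1/1.96) × 2.602 × 0.6461 × 0.03873 = 0.03322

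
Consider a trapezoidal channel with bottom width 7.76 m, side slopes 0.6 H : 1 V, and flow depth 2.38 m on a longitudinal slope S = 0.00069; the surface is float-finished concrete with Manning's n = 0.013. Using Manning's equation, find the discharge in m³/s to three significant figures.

A = (b + z·y)·y = (7.76 + 0.6×2.38)×2.38 = 21.87 m²
P = b + 2y√(1+z²) = 7.76 + 2×2.38×√(1+0.6²) = 13.31 m
R = A/P = 21.87/13.31 = 1.643 m
Q = (1/n)·A·R^(2/3)·S^(1/2) = (1/0.013) × 21.87 × 1.643^(2/3) × 0.00069^(1/2) = 61.52 m³/s

61.5 m³/s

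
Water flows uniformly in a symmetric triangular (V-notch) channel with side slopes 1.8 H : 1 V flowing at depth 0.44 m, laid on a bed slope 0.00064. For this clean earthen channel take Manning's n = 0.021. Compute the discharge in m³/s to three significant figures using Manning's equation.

A = z·y² = 1.8×0.44² = 0.3485 m²
P = 2y√(1+z²) = 2×0.44×√(1+1.8²) = 1.812 m
R = A/P = 0.3485/1.812 = 0.1923 m
Q = (1/n)·A·R^(2/3)·S^(1/2) = (1/0.021) × 0.3485 × 0.1923^(2/3) × 0.00064^(1/2) = 0.1399 m³/s

0.140 m³/s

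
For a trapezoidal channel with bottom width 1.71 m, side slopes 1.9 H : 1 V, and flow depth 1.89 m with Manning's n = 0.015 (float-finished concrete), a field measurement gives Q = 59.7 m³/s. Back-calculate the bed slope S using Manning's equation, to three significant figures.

A = (b + z·y)·y = (1.71 + 1.9×1.89)×1.89 = 10.02 m²
P = b + 2y√(1+z²) = 1.71 + 2×1.89×√(1+1.9²) = 9.826 m
R = A/P = 10.02/9.826 = 1.020 m
S = (Q·n / (1·A·R^(2/3)))² = (59.7×0.015 / (1×10.02×1.013))² = 0.007785

0.00778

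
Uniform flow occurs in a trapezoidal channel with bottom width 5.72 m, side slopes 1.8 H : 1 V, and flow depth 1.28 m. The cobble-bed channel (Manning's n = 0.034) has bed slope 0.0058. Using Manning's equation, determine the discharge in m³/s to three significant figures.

A = (b + z·y)·y = (5.72 + 1.8×1.28)×1.28 = 10.27 m²
P = b + 2y√(1+z²) = 5.72 + 2×1.28×√(1+1.8²) = 10.99 m
R = A/P = 10.27/10.99 = 0.9344 m
Q = (1/n)·A·R^(2/3)·S^(1/2) = (1/0.034) × 10.27 × 0.9344^(2/3) × 0.0058^(1/2) = 21.99 m³/s

22.0 m³/s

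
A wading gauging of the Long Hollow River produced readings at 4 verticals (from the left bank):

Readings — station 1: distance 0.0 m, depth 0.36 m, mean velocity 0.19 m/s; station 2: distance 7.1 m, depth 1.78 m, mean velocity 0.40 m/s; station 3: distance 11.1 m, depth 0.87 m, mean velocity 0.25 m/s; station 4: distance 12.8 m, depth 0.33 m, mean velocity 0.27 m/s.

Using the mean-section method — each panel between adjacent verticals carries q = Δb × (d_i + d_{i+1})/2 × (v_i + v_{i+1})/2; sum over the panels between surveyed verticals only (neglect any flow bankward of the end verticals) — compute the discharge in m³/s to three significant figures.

4.23 m³/s

Panel 1-2: Δb = 7.1 m, d̄ = (0.36+1.78)/2 = 1.07, v̄ = (0.19+0.40)/2 = 0.295 → q = 7.1×1.07×0.295 = 2.241 m³/s
Panel 2-3: Δb = 4 m, d̄ = (1.78+0.87)/2 = 1.325, v̄ = (0.40+0.25)/2 = 0.325 → q = 4×1.325×0.325 = 1.723 m³/s
Panel 3-4: Δb = 1.7 m, d̄ = (0.87+0.33)/2 = 0.6, v̄ = (0.25+0.27)/2 = 0.26 → q = 1.7×0.6×0.26 = 0.2652 m³/s
Q = Σ q = 4.229 m³/s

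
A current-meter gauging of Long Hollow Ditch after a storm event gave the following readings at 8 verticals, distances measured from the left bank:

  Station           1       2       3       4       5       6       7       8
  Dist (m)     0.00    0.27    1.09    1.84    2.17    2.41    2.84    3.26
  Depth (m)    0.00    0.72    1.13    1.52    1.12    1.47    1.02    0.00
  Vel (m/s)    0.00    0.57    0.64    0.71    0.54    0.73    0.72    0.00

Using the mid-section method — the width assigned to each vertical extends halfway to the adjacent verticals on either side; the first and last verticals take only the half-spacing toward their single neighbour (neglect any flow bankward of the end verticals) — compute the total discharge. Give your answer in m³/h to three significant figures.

w_2 = (1.09 − 0.00)/2 = 0.545 m; q_2 = 0.57 × 0.72 × 0.545 = 0.2237 m³/s
w_3 = (1.84 − 0.27)/2 = 0.785 m; q_3 = 0.64 × 1.13 × 0.785 = 0.5677 m³/s
w_4 = (2.17 − 1.09)/2 = 0.54 m; q_4 = 0.71 × 1.52 × 0.54 = 0.5828 m³/s
w_5 = (2.41 − 1.84)/2 = 0.285 m; q_5 = 0.54 × 1.12 × 0.285 = 0.1724 m³/s
w_6 = (2.84 − 2.17)/2 = 0.335 m; q_6 = 0.73 × 1.47 × 0.335 = 0.3595 m³/s
w_7 = (3.26 − 2.41)/2 = 0.425 m; q_7 = 0.72 × 1.02 × 0.425 = 0.3121 m³/s
Stations 1, 8 contribute zero (depth or velocity is 0).
Q = Σ qᵢ = 2.218 m³/s
= 2.218 × 3600 = 7985 m³/h

7990 m³/h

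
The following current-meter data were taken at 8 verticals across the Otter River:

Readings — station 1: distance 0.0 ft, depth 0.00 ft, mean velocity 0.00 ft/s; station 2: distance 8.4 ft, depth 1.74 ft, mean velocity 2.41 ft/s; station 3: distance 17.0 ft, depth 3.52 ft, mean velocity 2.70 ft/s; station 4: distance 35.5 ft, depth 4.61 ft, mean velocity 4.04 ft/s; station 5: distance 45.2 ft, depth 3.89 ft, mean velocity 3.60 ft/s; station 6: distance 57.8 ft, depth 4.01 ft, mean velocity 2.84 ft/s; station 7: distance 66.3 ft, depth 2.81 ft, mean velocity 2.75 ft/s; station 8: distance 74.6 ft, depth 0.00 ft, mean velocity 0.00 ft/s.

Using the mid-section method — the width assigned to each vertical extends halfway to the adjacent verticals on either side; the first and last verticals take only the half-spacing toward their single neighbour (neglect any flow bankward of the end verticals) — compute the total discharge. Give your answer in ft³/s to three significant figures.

w_2 = (17.0 − 0.0)/2 = 8.5 ft; q_2 = 2.41 × 1.74 × 8.5 = 35.64 ft³/s
w_3 = (35.5 − 8.4)/2 = 13.55 ft; q_3 = 2.70 × 3.52 × 13.55 = 128.8 ft³/s
w_4 = (45.2 − 17.0)/2 = 14.1 ft; q_4 = 4.04 × 4.61 × 14.1 = 262.6 ft³/s
w_5 = (57.8 − 35.5)/2 = 11.15 ft; q_5 = 3.60 × 3.89 × 11.15 = 156.1 ft³/s
w_6 = (66.3 − 45.2)/2 = 10.55 ft; q_6 = 2.84 × 4.01 × 10.55 = 120.1 ft³/s
w_7 = (74.6 − 57.8)/2 = 8.4 ft; q_7 = 2.75 × 2.81 × 8.4 = 64.91 ft³/s
Stations 1, 8 contribute zero (depth or velocity is 0).
Q = Σ qᵢ = 768.2 ft³/s

768 ft³/s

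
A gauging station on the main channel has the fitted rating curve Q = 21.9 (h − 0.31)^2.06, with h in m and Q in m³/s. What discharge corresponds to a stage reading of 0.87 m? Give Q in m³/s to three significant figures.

6.63 m³/s

Q = 21.9 × (0.87 − 0.31)^2.06 = 21.9 × 0.56^2.06 = 6.633 m³/s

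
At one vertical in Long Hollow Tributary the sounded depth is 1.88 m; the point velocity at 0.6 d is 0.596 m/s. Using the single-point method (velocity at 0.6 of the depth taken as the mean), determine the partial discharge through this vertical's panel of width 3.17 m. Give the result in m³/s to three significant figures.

v̄ = v₀.₆ = 0.596 m/s
q = v̄ × d × w = 0.5960 × 1.88 × 3.17 = 3.552 m³/s

3.55 m³/s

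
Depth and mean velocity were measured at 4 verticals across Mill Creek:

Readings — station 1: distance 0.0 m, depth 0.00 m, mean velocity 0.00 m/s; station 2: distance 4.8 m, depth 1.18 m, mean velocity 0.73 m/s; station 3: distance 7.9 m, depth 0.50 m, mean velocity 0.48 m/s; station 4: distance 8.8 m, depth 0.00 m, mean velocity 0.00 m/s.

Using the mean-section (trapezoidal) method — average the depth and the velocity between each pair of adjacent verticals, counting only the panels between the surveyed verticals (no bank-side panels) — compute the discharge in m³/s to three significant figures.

Panel 1-2: Δb = 4.8 m, d̄ = (0.00+1.18)/2 = 0.59, v̄ = (0.00+0.73)/2 = 0.365 → q = 4.8×0.59×0.365 = 1.034 m³/s
Panel 2-3: Δb = 3.1 m, d̄ = (1.18+0.50)/2 = 0.84, v̄ = (0.73+0.48)/2 = 0.605 → q = 3.1×0.84×0.605 = 1.575 m³/s
Panel 3-4: Δb = 0.9 m, d̄ = (0.50+0.00)/2 = 0.25, v̄ = (0.48+0.00)/2 = 0.24 → q = 0.9×0.25×0.24 = 0.05400 m³/s
Q = Σ q = 2.663 m³/s

2.66 m³/s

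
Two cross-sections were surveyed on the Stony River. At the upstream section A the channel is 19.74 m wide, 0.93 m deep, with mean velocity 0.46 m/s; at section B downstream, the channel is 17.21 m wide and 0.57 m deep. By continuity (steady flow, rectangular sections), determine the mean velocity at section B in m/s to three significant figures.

Q = A₁V₁ = (19.74×0.93) × 0.46 = 8.445 m³/s
A₂ = 17.21 × 0.57 = 9.810 m²
V₂ = Q/A₂ = 8.445/9.810 = 0.8609 m/s

0.861 m/s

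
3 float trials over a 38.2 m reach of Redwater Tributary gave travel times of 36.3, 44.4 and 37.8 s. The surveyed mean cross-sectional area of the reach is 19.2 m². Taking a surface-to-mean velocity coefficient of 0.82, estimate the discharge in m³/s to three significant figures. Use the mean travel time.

15.2 m³/s

t̄ = (36.3 + 44.4 + 37.8) / 3 = 39.5 s
v_surface = L / t̄ = 38.2 / 39.5 = 0.9671 m/s
v_mean = 0.82 × 0.9671 = 0.7930 m/s
Q = A × v_mean = 19.2 × 0.7930 = 15.23 m³/s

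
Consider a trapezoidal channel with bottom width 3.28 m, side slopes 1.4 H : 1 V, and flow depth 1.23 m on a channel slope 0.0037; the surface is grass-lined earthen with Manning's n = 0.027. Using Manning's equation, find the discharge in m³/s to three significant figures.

12.1 m³/s

A = (b + z·y)·y = (3.28 + 1.4×1.23)×1.23 = 6.152 m²
P = b + 2y√(1+z²) = 3.28 + 2×1.23×√(1+1.4²) = 7.512 m
R = A/P = 6.152/7.512 = 0.8190 m
Q = (1/n)·A·R^(2/3)·S^(1/2) = (1/0.027) × 6.152 × 0.8190^(2/3) × 0.0037^(1/2) = 12.13 m³/s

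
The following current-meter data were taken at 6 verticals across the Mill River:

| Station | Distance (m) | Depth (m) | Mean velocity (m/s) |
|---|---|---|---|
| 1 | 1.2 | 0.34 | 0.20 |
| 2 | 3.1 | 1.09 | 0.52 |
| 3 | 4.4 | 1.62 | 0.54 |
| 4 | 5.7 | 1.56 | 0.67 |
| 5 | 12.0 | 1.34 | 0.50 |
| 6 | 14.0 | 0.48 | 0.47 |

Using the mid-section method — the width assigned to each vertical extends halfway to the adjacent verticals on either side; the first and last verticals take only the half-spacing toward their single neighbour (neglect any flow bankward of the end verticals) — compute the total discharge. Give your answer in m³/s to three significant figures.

9.09 m³/s

w_1 = (3.1 − 1.2)/2 = 0.95 m; q_1 = 0.20 × 0.34 × 0.95 = 0.06460 m³/s
w_2 = (4.4 − 1.2)/2 = 1.6 m; q_2 = 0.52 × 1.09 × 1.6 = 0.9069 m³/s
w_3 = (5.7 − 3.1)/2 = 1.3 m; q_3 = 0.54 × 1.62 × 1.3 = 1.137 m³/s
w_4 = (12.0 − 4.4)/2 = 3.8 m; q_4 = 0.67 × 1.56 × 3.8 = 3.972 m³/s
w_5 = (14.0 − 5.7)/2 = 4.15 m; q_5 = 0.50 × 1.34 × 4.15 = 2.781 m³/s
w_6 = (14.0 − 12.0)/2 = 1 m; q_6 = 0.47 × 0.48 × 1 = 0.2256 m³/s
Q = Σ qᵢ = 9.087 m³/s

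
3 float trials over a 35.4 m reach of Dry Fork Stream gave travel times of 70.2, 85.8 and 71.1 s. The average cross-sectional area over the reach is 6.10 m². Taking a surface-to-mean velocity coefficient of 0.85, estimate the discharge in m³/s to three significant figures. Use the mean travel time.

2.42 m³/s

t̄ = (70.2 + 85.8 + 71.1) / 3 = 75.7 s
v_surface = L / t̄ = 35.4 / 75.7 = 0.4676 m/s
v_mean = 0.85 × 0.4676 = 0.3975 m/s
Q = A × v_mean = 6.10 × 0.3975 = 2.425 m³/s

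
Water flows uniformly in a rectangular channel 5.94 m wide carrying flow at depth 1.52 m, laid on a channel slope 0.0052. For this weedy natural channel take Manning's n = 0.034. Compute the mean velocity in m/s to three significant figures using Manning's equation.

A = b·y = 5.94 × 1.52 = 9.029 m²
P = b + 2y = 5.94 + 2×1.52 = 8.980 m
R = A/P = 9.029/8.980 = 1.005 m
Q = (1/n)·A·R^(2/3)·S^(1/2) = (1/0.034) × 9.029 × 1.005^(2/3) × 0.0052^(1/2) = 19.22 m³/s
V = Q/A = 19.22/9.029 = 2.129 m/s

2.13 m/s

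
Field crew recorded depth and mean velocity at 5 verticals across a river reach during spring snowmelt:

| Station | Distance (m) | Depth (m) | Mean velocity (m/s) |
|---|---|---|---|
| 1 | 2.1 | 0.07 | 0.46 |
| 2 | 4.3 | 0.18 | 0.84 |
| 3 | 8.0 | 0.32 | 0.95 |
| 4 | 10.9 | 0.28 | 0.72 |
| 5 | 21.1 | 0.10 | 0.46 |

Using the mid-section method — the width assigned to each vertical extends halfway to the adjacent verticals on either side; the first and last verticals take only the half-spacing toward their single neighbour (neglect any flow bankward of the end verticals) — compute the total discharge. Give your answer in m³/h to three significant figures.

w_1 = (4.3 − 2.1)/2 = 1.1 m; q_1 = 0.46 × 0.07 × 1.1 = 0.03542 m³/s
w_2 = (8.0 − 2.1)/2 = 2.95 m; q_2 = 0.84 × 0.18 × 2.95 = 0.4460 m³/s
w_3 = (10.9 − 4.3)/2 = 3.3 m; q_3 = 0.95 × 0.32 × 3.3 = 1.003 m³/s
w_4 = (21.1 − 8.0)/2 = 6.55 m; q_4 = 0.72 × 0.28 × 6.55 = 1.320 m³/s
w_5 = (21.1 − 10.9)/2 = 5.1 m; q_5 = 0.46 × 0.10 × 5.1 = 0.2346 m³/s
Q = Σ qᵢ = 3.040 m³/s
= 3.040 × 3600 = 10940 m³/h

10900 m³/h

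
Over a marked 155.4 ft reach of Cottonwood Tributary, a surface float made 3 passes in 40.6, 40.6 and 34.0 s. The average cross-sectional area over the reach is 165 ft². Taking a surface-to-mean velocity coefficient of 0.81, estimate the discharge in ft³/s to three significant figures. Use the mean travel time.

541 ft³/s

t̄ = (40.6 + 40.6 + 34.0) / 3 = 38.4 s
v_surface = L / t̄ = 155.4 / 38.4 = 4.047 ft/s
v_mean = 0.81 × 4.047 = 3.278 ft/s
Q = A × v_mean = 165 × 3.278 = 540.9 ft³/s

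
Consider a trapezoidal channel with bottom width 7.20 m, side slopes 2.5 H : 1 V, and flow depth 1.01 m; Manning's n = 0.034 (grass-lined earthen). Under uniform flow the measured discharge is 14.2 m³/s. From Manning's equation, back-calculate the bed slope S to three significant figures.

0.00338

A = (b + z·y)·y = (7.20 + 2.5×1.01)×1.01 = 9.822 m²
P = b + 2y√(1+z²) = 7.20 + 2×1.01×√(1+2.5²) = 12.64 m
R = A/P = 9.822/12.64 = 0.7771 m
S = (Q·n / (1·A·R^(2/3)))² = (14.2×0.034 / (1×9.822×0.8453))² = 0.003382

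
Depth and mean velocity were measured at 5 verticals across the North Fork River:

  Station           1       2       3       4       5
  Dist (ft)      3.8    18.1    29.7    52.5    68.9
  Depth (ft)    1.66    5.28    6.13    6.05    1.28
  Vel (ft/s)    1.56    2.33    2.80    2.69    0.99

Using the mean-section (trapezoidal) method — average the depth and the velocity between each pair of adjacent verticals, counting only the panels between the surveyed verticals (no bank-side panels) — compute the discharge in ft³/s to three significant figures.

758 ft³/s

Panel 1-2: Δb = 14.3 ft, d̄ = (1.66+5.28)/2 = 3.47, v̄ = (1.56+2.33)/2 = 1.945 → q = 14.3×3.47×1.945 = 96.51 ft³/s
Panel 2-3: Δb = 11.6 ft, d̄ = (5.28+6.13)/2 = 5.705, v̄ = (2.33+2.80)/2 = 2.565 → q = 11.6×5.705×2.565 = 169.7 ft³/s
Panel 3-4: Δb = 22.8 ft, d̄ = (6.13+6.05)/2 = 6.09, v̄ = (2.80+2.69)/2 = 2.745 → q = 22.8×6.09×2.745 = 381.1 ft³/s
Panel 4-5: Δb = 16.4 ft, d̄ = (6.05+1.28)/2 = 3.665, v̄ = (2.69+0.99)/2 = 1.84 → q = 16.4×3.665×1.84 = 110.6 ft³/s
Q = Σ q = 758.0 ft³/s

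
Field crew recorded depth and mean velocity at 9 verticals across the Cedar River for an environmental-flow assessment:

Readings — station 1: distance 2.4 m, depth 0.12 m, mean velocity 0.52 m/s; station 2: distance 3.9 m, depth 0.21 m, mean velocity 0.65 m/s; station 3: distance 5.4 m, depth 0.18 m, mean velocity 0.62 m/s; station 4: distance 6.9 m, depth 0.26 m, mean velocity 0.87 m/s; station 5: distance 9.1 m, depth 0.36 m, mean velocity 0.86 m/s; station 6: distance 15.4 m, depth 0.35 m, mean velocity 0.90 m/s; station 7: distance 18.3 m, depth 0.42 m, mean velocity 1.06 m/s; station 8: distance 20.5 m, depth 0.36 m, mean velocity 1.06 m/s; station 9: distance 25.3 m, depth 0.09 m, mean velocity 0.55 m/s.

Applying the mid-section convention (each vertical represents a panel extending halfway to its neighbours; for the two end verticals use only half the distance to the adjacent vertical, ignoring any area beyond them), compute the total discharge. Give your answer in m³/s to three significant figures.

w_1 = (3.9 − 2.4)/2 = 0.75 m; q_1 = 0.52 × 0.12 × 0.75 = 0.04680 m³/s
w_2 = (5.4 − 2.4)/2 = 1.5 m; q_2 = 0.65 × 0.21 × 1.5 = 0.2048 m³/s
w_3 = (6.9 − 3.9)/2 = 1.5 m; q_3 = 0.62 × 0.18 × 1.5 = 0.1674 m³/s
w_4 = (9.1 − 5.4)/2 = 1.85 m; q_4 = 0.87 × 0.26 × 1.85 = 0.4185 m³/s
w_5 = (15.4 − 6.9)/2 = 4.25 m; q_5 = 0.86 × 0.36 × 4.25 = 1.316 m³/s
w_6 = (18.3 − 9.1)/2 = 4.6 m; q_6 = 0.90 × 0.35 × 4.6 = 1.449 m³/s
w_7 = (20.5 − 15.4)/2 = 2.55 m; q_7 = 1.06 × 0.42 × 2.55 = 1.135 m³/s
w_8 = (25.3 − 18.3)/2 = 3.5 m; q_8 = 1.06 × 0.36 × 3.5 = 1.336 m³/s
w_9 = (25.3 − 20.5)/2 = 2.4 m; q_9 = 0.55 × 0.09 × 2.4 = 0.1188 m³/s
Q = Σ qᵢ = 6.192 m³/s

6.19 m³/s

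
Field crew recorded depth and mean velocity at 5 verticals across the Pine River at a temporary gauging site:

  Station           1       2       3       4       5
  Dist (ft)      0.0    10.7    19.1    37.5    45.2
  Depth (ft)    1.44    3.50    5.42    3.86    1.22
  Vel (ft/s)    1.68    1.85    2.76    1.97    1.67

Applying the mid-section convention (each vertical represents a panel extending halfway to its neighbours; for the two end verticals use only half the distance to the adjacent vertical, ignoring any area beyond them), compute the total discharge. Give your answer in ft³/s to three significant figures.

w_1 = (10.7 − 0.0)/2 = 5.35 ft; q_1 = 1.68 × 1.44 × 5.35 = 12.94 ft³/s
w_2 = (19.1 − 0.0)/2 = 9.55 ft; q_2 = 1.85 × 3.50 × 9.55 = 61.84 ft³/s
w_3 = (37.5 − 10.7)/2 = 13.4 ft; q_3 = 2.76 × 5.42 × 13.4 = 200.5 ft³/s
w_4 = (45.2 − 19.1)/2 = 13.05 ft; q_4 = 1.97 × 3.86 × 13.05 = 99.23 ft³/s
w_5 = (45.2 − 37.5)/2 = 3.85 ft; q_5 = 1.67 × 1.22 × 3.85 = 7.844 ft³/s
Q = Σ qᵢ = 382.3 ft³/s

382 ft³/s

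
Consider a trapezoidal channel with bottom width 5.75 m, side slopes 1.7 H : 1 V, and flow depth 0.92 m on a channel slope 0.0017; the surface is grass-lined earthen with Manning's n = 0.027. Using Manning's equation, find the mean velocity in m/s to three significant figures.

A = (b + z·y)·y = (5.75 + 1.7×0.92)×0.92 = 6.729 m²
P = b + 2y√(1+z²) = 5.75 + 2×0.92×√(1+1.7²) = 9.379 m
R = A/P = 6.729/9.379 = 0.7174 m
Q = (1/n)·A·R^(2/3)·S^(1/2) = (1/0.027) × 6.729 × 0.7174^(2/3) × 0.0017^(1/2) = 8.235 m³/s
V = Q/A = 8.235/6.729 = 1.224 m/s

1.22 m/s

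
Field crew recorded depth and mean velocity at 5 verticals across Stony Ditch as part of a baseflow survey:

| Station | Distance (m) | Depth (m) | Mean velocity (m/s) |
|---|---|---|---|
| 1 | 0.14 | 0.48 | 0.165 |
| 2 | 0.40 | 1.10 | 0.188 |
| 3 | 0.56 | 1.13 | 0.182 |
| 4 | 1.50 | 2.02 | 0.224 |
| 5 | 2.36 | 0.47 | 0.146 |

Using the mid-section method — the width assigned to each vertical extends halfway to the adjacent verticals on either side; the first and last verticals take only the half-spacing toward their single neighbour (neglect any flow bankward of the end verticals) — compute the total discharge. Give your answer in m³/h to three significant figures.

2170 m³/h

w_1 = (0.40 − 0.14)/2 = 0.13 m; q_1 = 0.165 × 0.48 × 0.13 = 0.01030 m³/s
w_2 = (0.56 − 0.14)/2 = 0.21 m; q_2 = 0.188 × 1.10 × 0.21 = 0.04343 m³/s
w_3 = (1.50 − 0.40)/2 = 0.55 m; q_3 = 0.182 × 1.13 × 0.55 = 0.1131 m³/s
w_4 = (2.36 − 0.56)/2 = 0.9 m; q_4 = 0.224 × 2.02 × 0.9 = 0.4072 m³/s
w_5 = (2.36 − 1.50)/2 = 0.43 m; q_5 = 0.146 × 0.47 × 0.43 = 0.02951 m³/s
Q = Σ qᵢ = 0.6036 m³/s
= 0.6036 × 3600 = 2173 m³/h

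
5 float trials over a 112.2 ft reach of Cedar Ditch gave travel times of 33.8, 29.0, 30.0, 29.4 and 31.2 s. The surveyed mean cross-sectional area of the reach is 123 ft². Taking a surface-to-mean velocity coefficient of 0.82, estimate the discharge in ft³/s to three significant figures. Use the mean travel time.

369 ft³/s

t̄ = (33.8 + 29.0 + 30.0 + 29.4 + 31.2) / 5 = 30.68 s
v_surface = L / t̄ = 112.2 / 30.68 = 3.657 ft/s
v_mean = 0.82 × 3.657 = 2.999 ft/s
Q = A × v_mean = 123 × 2.999 = 368.9 ft³/s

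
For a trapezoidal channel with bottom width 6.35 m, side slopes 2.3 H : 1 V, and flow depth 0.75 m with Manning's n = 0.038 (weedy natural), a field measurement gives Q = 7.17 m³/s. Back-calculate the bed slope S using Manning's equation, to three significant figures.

0.00401

A = (b + z·y)·y = (6.35 + 2.3×0.75)×0.75 = 6.056 m²
P = b + 2y√(1+z²) = 6.35 + 2×0.75×√(1+2.3²) = 10.11 m
R = A/P = 6.056/10.11 = 0.5989 m
S = (Q·n / (1·A·R^(2/3)))² = (7.17×0.038 / (1×6.056×0.7105))² = 0.004009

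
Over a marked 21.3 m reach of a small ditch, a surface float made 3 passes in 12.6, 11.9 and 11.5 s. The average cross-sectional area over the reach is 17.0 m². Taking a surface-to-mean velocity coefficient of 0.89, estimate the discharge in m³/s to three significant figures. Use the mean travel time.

26.9 m³/s

t̄ = (12.6 + 11.9 + 11.5) / 3 = 12 s
v_surface = L / t̄ = 21.3 / 12 = 1.775 m/s
v_mean = 0.89 × 1.775 = 1.580 m/s
Q = A × v_mean = 17.0 × 1.580 = 26.86 m³/s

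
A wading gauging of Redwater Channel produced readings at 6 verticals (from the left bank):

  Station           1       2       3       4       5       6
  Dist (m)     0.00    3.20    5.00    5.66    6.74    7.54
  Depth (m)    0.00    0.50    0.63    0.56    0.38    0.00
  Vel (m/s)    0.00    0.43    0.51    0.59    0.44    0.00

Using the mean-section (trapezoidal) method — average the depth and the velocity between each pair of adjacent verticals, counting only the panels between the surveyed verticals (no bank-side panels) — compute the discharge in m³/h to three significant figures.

Panel 1-2: Δb = 3.2 m, d̄ = (0.00+0.50)/2 = 0.25, v̄ = (0.00+0.43)/2 = 0.215 → q = 3.2×0.25×0.215 = 0.1720 m³/s
Panel 2-3: Δb = 1.8 m, d̄ = (0.50+0.63)/2 = 0.565, v̄ = (0.43+0.51)/2 = 0.47 → q = 1.8×0.565×0.47 = 0.4780 m³/s
Panel 3-4: Δb = 0.66 m, d̄ = (0.63+0.56)/2 = 0.595, v̄ = (0.51+0.59)/2 = 0.55 → q = 0.66×0.595×0.55 = 0.2160 m³/s
Panel 4-5: Δb = 1.08 m, d̄ = (0.56+0.38)/2 = 0.47, v̄ = (0.59+0.44)/2 = 0.515 → q = 1.08×0.47×0.515 = 0.2614 m³/s
Panel 5-6: Δb = 0.8 m, d̄ = (0.38+0.00)/2 = 0.19, v̄ = (0.44+0.00)/2 = 0.22 → q = 0.8×0.19×0.22 = 0.03344 m³/s
Q = Σ q = 1.161 m³/s
= 1.161 × 3600 = 4179 m³/h

4180 m³/h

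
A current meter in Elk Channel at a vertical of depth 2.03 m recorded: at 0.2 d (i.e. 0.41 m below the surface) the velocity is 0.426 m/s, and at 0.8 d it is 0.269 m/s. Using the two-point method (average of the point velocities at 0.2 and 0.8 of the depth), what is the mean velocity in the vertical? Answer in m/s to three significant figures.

0.348 m/s

v̄ = (0.426 + 0.269) / 2 = 0.3475 m/s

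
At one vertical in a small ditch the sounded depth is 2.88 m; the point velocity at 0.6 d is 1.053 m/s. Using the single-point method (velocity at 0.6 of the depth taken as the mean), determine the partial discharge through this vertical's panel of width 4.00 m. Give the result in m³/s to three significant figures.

12.1 m³/s

v̄ = v₀.₆ = 1.053 m/s
q = v̄ × d × w = 1.053 × 2.88 × 4.00 = 12.13 m³/s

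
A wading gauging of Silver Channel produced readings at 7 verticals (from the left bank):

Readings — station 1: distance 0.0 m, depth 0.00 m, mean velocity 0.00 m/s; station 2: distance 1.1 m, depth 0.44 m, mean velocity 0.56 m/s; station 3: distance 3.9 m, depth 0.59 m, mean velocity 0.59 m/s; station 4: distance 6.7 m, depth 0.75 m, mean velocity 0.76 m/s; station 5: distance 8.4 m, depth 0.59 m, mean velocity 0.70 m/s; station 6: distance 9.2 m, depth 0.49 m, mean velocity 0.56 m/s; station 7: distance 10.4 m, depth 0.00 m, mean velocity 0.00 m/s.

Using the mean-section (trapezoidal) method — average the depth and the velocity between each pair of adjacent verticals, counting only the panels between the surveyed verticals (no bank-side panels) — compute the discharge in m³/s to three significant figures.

Panel 1-2: Δb = 1.1 m, d̄ = (0.00+0.44)/2 = 0.22, v̄ = (0.00+0.56)/2 = 0.28 → q = 1.1×0.22×0.28 = 0.06776 m³/s
Panel 2-3: Δb = 2.8 m, d̄ = (0.44+0.59)/2 = 0.515, v̄ = (0.56+0.59)/2 = 0.575 → q = 2.8×0.515×0.575 = 0.8292 m³/s
Panel 3-4: Δb = 2.8 m, d̄ = (0.59+0.75)/2 = 0.67, v̄ = (0.59+0.76)/2 = 0.675 → q = 2.8×0.67×0.675 = 1.266 m³/s
Panel 4-5: Δb = 1.7 m, d̄ = (0.75+0.59)/2 = 0.67, v̄ = (0.76+0.70)/2 = 0.73 → q = 1.7×0.67×0.73 = 0.8315 m³/s
Panel 5-6: Δb = 0.8 m, d̄ = (0.59+0.49)/2 = 0.54, v̄ = (0.70+0.56)/2 = 0.63 → q = 0.8×0.54×0.63 = 0.2722 m³/s
Panel 6-7: Δb = 1.2 m, d̄ = (0.49+0.00)/2 = 0.245, v̄ = (0.56+0.00)/2 = 0.28 → q = 1.2×0.245×0.28 = 0.08232 m³/s
Q = Σ q = 3.349 m³/s

3.35 m³/s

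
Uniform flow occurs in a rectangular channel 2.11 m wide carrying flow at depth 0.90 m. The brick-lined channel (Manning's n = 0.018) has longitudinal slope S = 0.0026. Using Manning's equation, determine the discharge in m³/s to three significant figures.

3.32 m³/s

A = b·y = 2.11 × 0.90 = 1.899 m²
P = b + 2y = 2.11 + 2×0.90 = 3.910 m
R = A/P = 1.899/3.910 = 0.4857 m
Q = (1/n)·A·R^(2/3)·S^(1/2) = (1/0.018) × 1.899 × 0.4857^(2/3) × 0.0026^(1/2) = 3.324 m³/s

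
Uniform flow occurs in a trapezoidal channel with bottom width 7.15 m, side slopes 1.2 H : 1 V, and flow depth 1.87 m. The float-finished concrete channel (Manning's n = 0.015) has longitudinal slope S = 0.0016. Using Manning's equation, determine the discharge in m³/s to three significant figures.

A = (b + z·y)·y = (7.15 + 1.2×1.87)×1.87 = 17.57 m²
P = b + 2y√(1+z²) = 7.15 + 2×1.87×√(1+1.2²) = 12.99 m
R = A/P = 17.57/12.99 = 1.352 m
Q = (1/n)·A·R^(2/3)·S^(1/2) = (1/0.015) × 17.57 × 1.352^(2/3) × 0.0016^(1/2) = 57.28 m³/s

57.3 m³/s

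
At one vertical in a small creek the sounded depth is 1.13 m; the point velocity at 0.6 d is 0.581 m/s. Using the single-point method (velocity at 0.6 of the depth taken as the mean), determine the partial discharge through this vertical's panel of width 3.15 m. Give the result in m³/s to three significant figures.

v̄ = v₀.₆ = 0.581 m/s
q = v̄ × d × w = 0.5810 × 1.13 × 3.15 = 2.068 m³/s

2.07 m³/s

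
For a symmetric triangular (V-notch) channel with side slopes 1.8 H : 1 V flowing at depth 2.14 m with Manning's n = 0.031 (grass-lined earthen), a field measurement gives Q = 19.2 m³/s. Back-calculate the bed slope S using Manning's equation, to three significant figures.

0.00570

A = z·y² = 1.8×2.14² = 8.243 m²
P = 2y√(1+z²) = 2×2.14×√(1+1.8²) = 8.813 m
R = A/P = 8.243/8.813 = 0.9353 m
S = (Q·n / (1·A·R^(2/3)))² = (19.2×0.031 / (1×8.243×0.9564))² = 0.005699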